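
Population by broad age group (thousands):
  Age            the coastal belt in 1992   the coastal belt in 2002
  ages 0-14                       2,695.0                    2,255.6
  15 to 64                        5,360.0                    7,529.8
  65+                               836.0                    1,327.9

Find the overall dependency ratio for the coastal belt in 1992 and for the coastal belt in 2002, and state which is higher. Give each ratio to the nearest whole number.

the coastal belt in 1992: 66
the coastal belt in 2002: 48
Higher: the coastal belt in 1992

the coastal belt in 1992: (2,695.0 + 836.0) / 5,360.0 × 100 = 3,531.0 / 5,360.0 × 100 = 66
the coastal belt in 2002: (2,255.6 + 1,327.9) / 7,529.8 × 100 = 3,583.5 / 7,529.8 × 100 = 48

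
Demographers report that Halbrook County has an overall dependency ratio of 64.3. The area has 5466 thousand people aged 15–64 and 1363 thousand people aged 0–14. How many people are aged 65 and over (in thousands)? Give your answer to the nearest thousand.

Total dependency ratio = (youth + elderly) / working-age × 100
64.3 = (1363 + E) / 5466 × 100
⇒ 2152

Aged 65 and over: 2152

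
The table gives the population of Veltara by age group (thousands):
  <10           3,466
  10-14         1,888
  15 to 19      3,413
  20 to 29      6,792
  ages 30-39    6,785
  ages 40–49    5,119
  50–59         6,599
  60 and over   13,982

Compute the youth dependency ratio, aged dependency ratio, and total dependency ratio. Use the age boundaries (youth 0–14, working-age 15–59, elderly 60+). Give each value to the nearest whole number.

0–14: 3,466 + 1,888 = 5,354
15–59: 3,413 + 6,792 + 6,785 + 5,119 + 6,599 = 28,708
60+: 13,982
Youth dependency ratio = 5,354 / 28,708 × 100 = 19
Old-age dependency ratio = 13,982 / 28,708 × 100 = 49
Total dependency ratio = (5,354 + 13,982) / 28,708 × 100 = 19,336 / 28,708 × 100 = 67

Youth dependency ratio: 19
Old-age dependency ratio: 49
Total dependency ratio: 67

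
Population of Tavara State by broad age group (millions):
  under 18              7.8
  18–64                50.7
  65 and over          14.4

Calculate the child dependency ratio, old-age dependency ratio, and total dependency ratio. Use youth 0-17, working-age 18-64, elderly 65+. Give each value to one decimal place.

Youth dependency ratio: 15.4
Old-age dependency ratio: 28.4
Total dependency ratio: 43.8

Youth dependency ratio = 7.8 / 50.7 × 100 = 15.4
Old-age dependency ratio = 14.4 / 50.7 × 100 = 28.4
Total dependency ratio = (7.8 + 14.4) / 50.7 × 100 = 22.2 / 50.7 × 100 = 43.8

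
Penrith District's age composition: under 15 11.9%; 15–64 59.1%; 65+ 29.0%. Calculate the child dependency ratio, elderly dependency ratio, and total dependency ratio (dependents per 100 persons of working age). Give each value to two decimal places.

Youth dependency ratio = 11.9 / 59.1 × 100 = 20.14
Old-age dependency ratio = 29.0 / 59.1 × 100 = 49.07
Total dependency ratio = (11.9 + 29.0) / 59.1 × 100 = 40.9 / 59.1 × 100 = 69.20

Youth dependency ratio: 20.14
Old-age dependency ratio: 49.07
Total dependency ratio: 69.20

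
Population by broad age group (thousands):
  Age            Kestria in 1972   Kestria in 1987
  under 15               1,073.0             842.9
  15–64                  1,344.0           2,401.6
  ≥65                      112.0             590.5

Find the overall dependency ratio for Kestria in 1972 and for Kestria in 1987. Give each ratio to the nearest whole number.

Kestria in 1972: 88
Kestria in 1987: 60

Kestria in 1972: (1,073.0 + 112.0) / 1,344.0 × 100 = 1,185.0 / 1,344.0 × 100 = 88
Kestria in 1987: (842.9 + 590.5) / 2,401.6 × 100 = 1,433.4 / 2,401.6 × 100 = 60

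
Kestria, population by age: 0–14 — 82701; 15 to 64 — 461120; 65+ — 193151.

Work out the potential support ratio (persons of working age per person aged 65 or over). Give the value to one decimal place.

Potential support ratio: 2.4

Potential support ratio = 461120 / 193151 = 2.4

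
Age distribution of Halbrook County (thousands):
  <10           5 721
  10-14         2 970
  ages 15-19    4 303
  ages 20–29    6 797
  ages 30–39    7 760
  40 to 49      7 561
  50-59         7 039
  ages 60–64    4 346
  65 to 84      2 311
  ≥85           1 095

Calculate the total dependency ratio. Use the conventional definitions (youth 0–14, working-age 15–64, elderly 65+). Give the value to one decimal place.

0–14: 5 721 + 2 970 = 8 691
15–64: 4 303 + 6 797 + 7 760 + 7 561 + 7 039 + 4 346 = 37 806
65+: 2 311 + 1 095 = 3 406
Total dependency ratio = (8 691 + 3 406) / 37 806 × 100 = 12 097 / 37 806 × 100 = 32.0

Total dependency ratio: 32.0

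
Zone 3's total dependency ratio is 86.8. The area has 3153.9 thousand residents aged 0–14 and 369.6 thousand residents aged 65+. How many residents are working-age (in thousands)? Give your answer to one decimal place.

Working-age: 4059.3

Total dependency ratio = (youth + elderly) / working-age × 100
86.8 = (3153.9 + 369.6) / W × 100
⇒ 4059.3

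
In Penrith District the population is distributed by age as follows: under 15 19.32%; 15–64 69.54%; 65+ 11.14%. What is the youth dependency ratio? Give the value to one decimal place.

Youth dependency ratio = 19.32 / 69.54 × 100 = 27.8

Youth dependency ratio: 27.8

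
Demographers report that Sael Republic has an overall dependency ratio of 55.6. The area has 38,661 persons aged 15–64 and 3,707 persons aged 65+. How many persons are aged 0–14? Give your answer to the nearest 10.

Aged 0–14: 17,790

Total dependency ratio = (youth + elderly) / working-age × 100
55.6 = (Y + 3,707) / 38,661 × 100
⇒ 17,790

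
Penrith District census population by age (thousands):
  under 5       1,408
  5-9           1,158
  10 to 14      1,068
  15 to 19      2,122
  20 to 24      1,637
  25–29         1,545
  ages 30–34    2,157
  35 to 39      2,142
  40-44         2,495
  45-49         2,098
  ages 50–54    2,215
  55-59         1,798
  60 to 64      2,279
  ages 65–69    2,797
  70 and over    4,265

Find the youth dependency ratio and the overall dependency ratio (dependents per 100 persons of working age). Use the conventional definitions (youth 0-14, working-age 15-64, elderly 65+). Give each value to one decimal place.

Youth dependency ratio: 17.7
Total dependency ratio: 52.2

0–14: 1,408 + 1,158 + 1,068 = 3,634
15–64: 2,122 + 1,637 + 1,545 + 2,157 + 2,142 + 2,495 + 2,098 + 2,215 + 1,798 + 2,279 = 20,488
65+: 2,797 + 4,265 = 7,062
Youth dependency ratio = 3,634 / 20,488 × 100 = 17.7
Total dependency ratio = (3,634 + 7,062) / 20,488 × 100 = 10,696 / 20,488 × 100 = 52.2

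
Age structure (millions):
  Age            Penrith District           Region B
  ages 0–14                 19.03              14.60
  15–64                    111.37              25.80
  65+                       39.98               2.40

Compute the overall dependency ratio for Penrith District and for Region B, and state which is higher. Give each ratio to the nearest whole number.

Penrith District: 53
Region B: 66
Higher: Region B

Penrith District: (19.03 + 39.98) / 111.37 × 100 = 59.01 / 111.37 × 100 = 53
Region B: (14.60 + 2.40) / 25.80 × 100 = 17.00 / 25.80 × 100 = 66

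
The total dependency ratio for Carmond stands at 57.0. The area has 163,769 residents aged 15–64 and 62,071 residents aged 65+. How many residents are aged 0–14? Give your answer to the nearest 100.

Total dependency ratio = (youth + elderly) / working-age × 100
57.0 = (Y + 62,071) / 163,769 × 100
⇒ 31,300

Aged 0–14: 31,300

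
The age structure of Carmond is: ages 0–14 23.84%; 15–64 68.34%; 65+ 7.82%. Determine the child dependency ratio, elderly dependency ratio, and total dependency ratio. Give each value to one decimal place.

Youth dependency ratio = 23.84 / 68.34 × 100 = 34.9
Old-age dependency ratio = 7.82 / 68.34 × 100 = 11.4
Total dependency ratio = (23.84 + 7.82) / 68.34 × 100 = 31.66 / 68.34 × 100 = 46.3

Youth dependency ratio: 34.9
Old-age dependency ratio: 11.4
Total dependency ratio: 46.3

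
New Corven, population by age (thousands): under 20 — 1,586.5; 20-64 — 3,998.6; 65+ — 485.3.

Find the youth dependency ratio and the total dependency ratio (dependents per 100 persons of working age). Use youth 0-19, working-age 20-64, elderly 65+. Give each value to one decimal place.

Youth dependency ratio: 39.7
Total dependency ratio: 51.8

Youth dependency ratio = 1,586.5 / 3,998.6 × 100 = 39.7
Total dependency ratio = (1,586.5 + 485.3) / 3,998.6 × 100 = 2,071.8 / 3,998.6 × 100 = 51.8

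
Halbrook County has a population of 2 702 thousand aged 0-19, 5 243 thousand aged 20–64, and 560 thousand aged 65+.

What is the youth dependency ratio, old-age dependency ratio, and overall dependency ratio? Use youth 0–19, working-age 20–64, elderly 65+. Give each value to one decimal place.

Youth dependency ratio: 51.5
Old-age dependency ratio: 10.7
Total dependency ratio: 62.2

Youth dependency ratio = 2 702 / 5 243 × 100 = 51.5
Old-age dependency ratio = 560 / 5 243 × 100 = 10.7
Total dependency ratio = (2 702 + 560) / 5 243 × 100 = 3 262 / 5 243 × 100 = 62.2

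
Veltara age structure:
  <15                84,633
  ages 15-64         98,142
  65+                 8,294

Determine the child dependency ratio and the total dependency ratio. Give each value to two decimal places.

Youth dependency ratio = 84,633 / 98,142 × 100 = 86.24
Total dependency ratio = (84,633 + 8,294) / 98,142 × 100 = 92,927 / 98,142 × 100 = 94.69

Youth dependency ratio: 86.24
Total dependency ratio: 94.69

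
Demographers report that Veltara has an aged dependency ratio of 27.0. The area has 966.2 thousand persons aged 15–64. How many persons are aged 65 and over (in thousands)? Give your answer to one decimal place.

Aged 65 and over: 260.9

Old-age dependency ratio = elderly / working-age × 100
27.0 = E / 966.2 × 100
⇒ 260.9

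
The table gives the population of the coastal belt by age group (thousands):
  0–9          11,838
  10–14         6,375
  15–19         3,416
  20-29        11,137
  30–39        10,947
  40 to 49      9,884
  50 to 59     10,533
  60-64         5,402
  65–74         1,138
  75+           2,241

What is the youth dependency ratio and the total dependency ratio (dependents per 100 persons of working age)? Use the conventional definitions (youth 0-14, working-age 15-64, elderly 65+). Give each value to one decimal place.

Youth dependency ratio: 35.5
Total dependency ratio: 42.1

0–14: 11,838 + 6,375 = 18,213
15–64: 3,416 + 11,137 + 10,947 + 9,884 + 10,533 + 5,402 = 51,319
65+: 1,138 + 2,241 = 3,379
Youth dependency ratio = 18,213 / 51,319 × 100 = 35.5
Total dependency ratio = (18,213 + 3,379) / 51,319 × 100 = 21,592 / 51,319 × 100 = 42.1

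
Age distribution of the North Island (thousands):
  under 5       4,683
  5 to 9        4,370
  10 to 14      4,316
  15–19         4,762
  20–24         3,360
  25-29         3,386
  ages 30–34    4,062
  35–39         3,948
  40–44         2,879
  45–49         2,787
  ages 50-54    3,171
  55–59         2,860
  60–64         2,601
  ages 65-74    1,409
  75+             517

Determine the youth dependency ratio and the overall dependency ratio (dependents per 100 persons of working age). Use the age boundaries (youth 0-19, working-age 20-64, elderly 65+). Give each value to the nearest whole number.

0–19: 4,683 + 4,370 + 4,316 + 4,762 = 18,131
20–64: 3,360 + 3,386 + 4,062 + 3,948 + 2,879 + 2,787 + 3,171 + 2,860 + 2,601 = 29,054
65+: 1,409 + 517 = 1,926
Youth dependency ratio = 18,131 / 29,054 × 100 = 62
Total dependency ratio = (18,131 + 1,926) / 29,054 × 100 = 20,057 / 29,054 × 100 = 69

Youth dependency ratio: 62
Total dependency ratio: 69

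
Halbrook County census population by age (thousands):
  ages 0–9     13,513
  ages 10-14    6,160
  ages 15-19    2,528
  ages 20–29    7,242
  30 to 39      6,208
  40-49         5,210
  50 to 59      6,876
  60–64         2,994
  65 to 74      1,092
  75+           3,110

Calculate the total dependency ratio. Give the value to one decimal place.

Total dependency ratio: 76.9

0–14: 13,513 + 6,160 = 19,673
15–64: 2,528 + 7,242 + 6,208 + 5,210 + 6,876 + 2,994 = 31,058
65+: 1,092 + 3,110 = 4,202
Total dependency ratio = (19,673 + 4,202) / 31,058 × 100 = 23,875 / 31,058 × 100 = 76.9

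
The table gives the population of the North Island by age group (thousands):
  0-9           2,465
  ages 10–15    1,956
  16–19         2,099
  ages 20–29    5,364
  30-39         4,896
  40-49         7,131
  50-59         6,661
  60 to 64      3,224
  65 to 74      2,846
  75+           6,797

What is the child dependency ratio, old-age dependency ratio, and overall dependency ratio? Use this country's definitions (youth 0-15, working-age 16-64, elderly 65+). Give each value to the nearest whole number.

Youth dependency ratio: 15
Old-age dependency ratio: 33
Total dependency ratio: 48

0–15: 2,465 + 1,956 = 4,421
16–64: 2,099 + 5,364 + 4,896 + 7,131 + 6,661 + 3,224 = 29,375
65+: 2,846 + 6,797 = 9,643
Youth dependency ratio = 4,421 / 29,375 × 100 = 15
Old-age dependency ratio = 9,643 / 29,375 × 100 = 33
Total dependency ratio = (4,421 + 9,643) / 29,375 × 100 = 14,064 / 29,375 × 100 = 48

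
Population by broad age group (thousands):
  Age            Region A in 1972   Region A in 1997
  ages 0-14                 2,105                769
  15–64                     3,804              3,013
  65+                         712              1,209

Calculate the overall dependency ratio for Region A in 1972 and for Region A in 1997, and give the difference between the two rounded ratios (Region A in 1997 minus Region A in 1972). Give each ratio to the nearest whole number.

Region A in 1972: 74
Region A in 1997: 66
Difference: -8

Region A in 1972: (2,105 + 712) / 3,804 × 100 = 2,817 / 3,804 × 100 = 74
Region A in 1997: (769 + 1,209) / 3,013 × 100 = 1,978 / 3,013 × 100 = 66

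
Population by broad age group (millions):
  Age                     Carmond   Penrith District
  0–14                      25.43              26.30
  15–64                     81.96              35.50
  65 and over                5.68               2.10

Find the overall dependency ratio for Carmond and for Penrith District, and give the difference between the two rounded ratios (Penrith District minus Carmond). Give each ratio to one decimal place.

Carmond: 38.0
Penrith District: 80.0
Difference: +42.0

Carmond: (25.43 + 5.68) / 81.96 × 100 = 31.11 / 81.96 × 100 = 38.0
Penrith District: (26.30 + 2.10) / 35.50 × 100 = 28.40 / 35.50 × 100 = 80.0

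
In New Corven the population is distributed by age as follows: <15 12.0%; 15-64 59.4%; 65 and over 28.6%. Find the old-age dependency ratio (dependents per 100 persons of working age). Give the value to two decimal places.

Old-age dependency ratio: 48.15

Old-age dependency ratio = 28.6 / 59.4 × 100 = 48.15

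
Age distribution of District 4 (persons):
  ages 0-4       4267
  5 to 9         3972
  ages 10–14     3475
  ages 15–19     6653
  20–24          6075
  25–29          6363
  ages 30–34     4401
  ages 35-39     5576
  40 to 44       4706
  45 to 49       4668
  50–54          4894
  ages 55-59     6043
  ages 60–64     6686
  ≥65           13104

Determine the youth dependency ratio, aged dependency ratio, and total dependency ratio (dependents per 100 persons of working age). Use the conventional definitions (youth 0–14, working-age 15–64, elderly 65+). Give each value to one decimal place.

Youth dependency ratio: 20.9
Old-age dependency ratio: 23.4
Total dependency ratio: 44.3

0–14: 4267 + 3972 + 3475 = 11714
15–64: 6653 + 6075 + 6363 + 4401 + 5576 + 4706 + 4668 + 4894 + 6043 + 6686 = 56065
65+: 13104
Youth dependency ratio = 11714 / 56065 × 100 = 20.9
Old-age dependency ratio = 13104 / 56065 × 100 = 23.4
Total dependency ratio = (11714 + 13104) / 56065 × 100 = 24818 / 56065 × 100 = 44.3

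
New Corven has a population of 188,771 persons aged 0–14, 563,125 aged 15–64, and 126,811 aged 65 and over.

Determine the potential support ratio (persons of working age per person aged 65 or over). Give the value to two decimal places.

Potential support ratio: 4.44

Potential support ratio = 563,125 / 126,811 = 4.44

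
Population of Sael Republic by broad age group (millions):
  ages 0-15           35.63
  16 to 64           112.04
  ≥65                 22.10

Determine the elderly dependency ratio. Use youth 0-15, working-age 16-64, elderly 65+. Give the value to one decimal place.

Old-age dependency ratio = 22.10 / 112.04 × 100 = 19.7

Old-age dependency ratio: 19.7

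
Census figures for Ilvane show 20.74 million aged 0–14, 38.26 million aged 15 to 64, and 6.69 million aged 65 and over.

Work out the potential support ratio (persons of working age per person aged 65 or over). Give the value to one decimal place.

Potential support ratio = 38.26 / 6.69 = 5.7

Potential support ratio: 5.7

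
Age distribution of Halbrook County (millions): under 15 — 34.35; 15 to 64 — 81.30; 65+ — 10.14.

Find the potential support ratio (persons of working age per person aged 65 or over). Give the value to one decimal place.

Potential support ratio: 8.0

Potential support ratio = 81.30 / 10.14 = 8.0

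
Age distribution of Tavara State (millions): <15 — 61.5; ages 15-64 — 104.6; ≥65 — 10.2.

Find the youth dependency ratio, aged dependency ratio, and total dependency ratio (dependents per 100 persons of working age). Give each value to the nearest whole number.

Youth dependency ratio = 61.5 / 104.6 × 100 = 59
Old-age dependency ratio = 10.2 / 104.6 × 100 = 10
Total dependency ratio = (61.5 + 10.2) / 104.6 × 100 = 71.7 / 104.6 × 100 = 69

Youth dependency ratio: 59
Old-age dependency ratio: 10
Total dependency ratio: 69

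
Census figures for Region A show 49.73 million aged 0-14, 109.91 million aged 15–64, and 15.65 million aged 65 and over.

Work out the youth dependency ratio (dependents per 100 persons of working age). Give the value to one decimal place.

Youth dependency ratio = 49.73 / 109.91 × 100 = 45.2

Youth dependency ratio: 45.2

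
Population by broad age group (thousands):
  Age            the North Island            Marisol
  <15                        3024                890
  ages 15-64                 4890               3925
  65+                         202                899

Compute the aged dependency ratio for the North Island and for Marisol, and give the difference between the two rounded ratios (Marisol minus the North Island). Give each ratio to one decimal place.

the North Island: 202 / 4890 × 100 = 4.1
Marisol: 899 / 3925 × 100 = 22.9

the North Island: 4.1
Marisol: 22.9
Difference: +18.8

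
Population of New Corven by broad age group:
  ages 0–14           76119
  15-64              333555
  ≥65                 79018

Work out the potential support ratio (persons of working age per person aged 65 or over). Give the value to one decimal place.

Potential support ratio: 4.2

Potential support ratio = 333555 / 79018 = 4.2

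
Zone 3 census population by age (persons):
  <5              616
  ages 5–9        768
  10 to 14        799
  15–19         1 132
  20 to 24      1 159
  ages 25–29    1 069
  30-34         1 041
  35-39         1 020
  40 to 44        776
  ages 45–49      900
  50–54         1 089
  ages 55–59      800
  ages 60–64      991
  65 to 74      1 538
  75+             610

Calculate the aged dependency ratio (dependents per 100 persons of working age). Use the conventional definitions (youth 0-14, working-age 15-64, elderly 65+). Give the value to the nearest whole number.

Old-age dependency ratio: 22

0–14: 616 + 768 + 799 = 2 183
15–64: 1 132 + 1 159 + 1 069 + 1 041 + 1 020 + 776 + 900 + 1 089 + 800 + 991 = 9 977
65+: 1 538 + 610 = 2 148
Old-age dependency ratio = 2 148 / 9 977 × 100 = 22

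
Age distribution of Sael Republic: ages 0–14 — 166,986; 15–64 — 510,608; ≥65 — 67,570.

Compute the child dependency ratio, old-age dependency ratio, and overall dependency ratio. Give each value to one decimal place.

Youth dependency ratio: 32.7
Old-age dependency ratio: 13.2
Total dependency ratio: 45.9

Youth dependency ratio = 166,986 / 510,608 × 100 = 32.7
Old-age dependency ratio = 67,570 / 510,608 × 100 = 13.2
Total dependency ratio = (166,986 + 67,570) / 510,608 × 100 = 234,556 / 510,608 × 100 = 45.9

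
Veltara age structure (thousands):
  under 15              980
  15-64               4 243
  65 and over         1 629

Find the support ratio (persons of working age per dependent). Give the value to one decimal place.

Support ratio = 4 243 / (980 + 1 629) = 4 243 / 2 609 = 1.6

Support ratio: 1.6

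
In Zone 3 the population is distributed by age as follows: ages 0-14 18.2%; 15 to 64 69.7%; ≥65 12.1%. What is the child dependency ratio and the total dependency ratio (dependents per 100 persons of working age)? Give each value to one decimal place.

Youth dependency ratio: 26.1
Total dependency ratio: 43.5

Youth dependency ratio = 18.2 / 69.7 × 100 = 26.1
Total dependency ratio = (18.2 + 12.1) / 69.7 × 100 = 30.3 / 69.7 × 100 = 43.5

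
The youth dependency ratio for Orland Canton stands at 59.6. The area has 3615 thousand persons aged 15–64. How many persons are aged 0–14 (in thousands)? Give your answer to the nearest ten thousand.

Youth dependency ratio = youth / working-age × 100
59.6 = Y / 3615 × 100
⇒ 2150

Aged 0–14: 2150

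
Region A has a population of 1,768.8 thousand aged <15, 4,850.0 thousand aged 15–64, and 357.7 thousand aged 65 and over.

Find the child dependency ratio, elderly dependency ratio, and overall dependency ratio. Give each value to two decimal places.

Youth dependency ratio = 1,768.8 / 4,850.0 × 100 = 36.47
Old-age dependency ratio = 357.7 / 4,850.0 × 100 = 7.38
Total dependency ratio = (1,768.8 + 357.7) / 4,850.0 × 100 = 2,126.5 / 4,850.0 × 100 = 43.85

Youth dependency ratio: 36.47
Old-age dependency ratio: 7.38
Total dependency ratio: 43.85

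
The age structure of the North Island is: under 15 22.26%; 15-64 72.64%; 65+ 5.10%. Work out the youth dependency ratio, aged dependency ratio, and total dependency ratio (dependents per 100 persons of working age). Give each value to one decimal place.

Youth dependency ratio = 22.26 / 72.64 × 100 = 30.6
Old-age dependency ratio = 5.10 / 72.64 × 100 = 7.0
Total dependency ratio = (22.26 + 5.10) / 72.64 × 100 = 27.36 / 72.64 × 100 = 37.7

Youth dependency ratio: 30.6
Old-age dependency ratio: 7.0
Total dependency ratio: 37.7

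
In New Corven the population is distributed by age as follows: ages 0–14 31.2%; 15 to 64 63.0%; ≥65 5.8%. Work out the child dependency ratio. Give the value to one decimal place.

Youth dependency ratio: 49.5

Youth dependency ratio = 31.2 / 63.0 × 100 = 49.5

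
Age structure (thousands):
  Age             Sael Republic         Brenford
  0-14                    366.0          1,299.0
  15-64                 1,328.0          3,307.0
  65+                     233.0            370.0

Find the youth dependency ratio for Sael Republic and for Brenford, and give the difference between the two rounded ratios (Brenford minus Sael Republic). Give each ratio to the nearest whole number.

Sael Republic: 28
Brenford: 39
Difference: +11

Sael Republic: 366.0 / 1,328.0 × 100 = 28
Brenford: 1,299.0 / 3,307.0 × 100 = 39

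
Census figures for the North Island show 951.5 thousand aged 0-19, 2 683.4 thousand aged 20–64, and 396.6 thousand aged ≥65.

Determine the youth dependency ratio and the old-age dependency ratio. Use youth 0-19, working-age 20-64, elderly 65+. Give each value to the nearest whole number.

Youth dependency ratio = 951.5 / 2 683.4 × 100 = 35
Old-age dependency ratio = 396.6 / 2 683.4 × 100 = 15

Youth dependency ratio: 35
Old-age dependency ratio: 15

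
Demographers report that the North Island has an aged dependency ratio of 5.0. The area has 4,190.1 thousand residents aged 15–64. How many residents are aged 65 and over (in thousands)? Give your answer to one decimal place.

Aged 65 and over: 209.5

Old-age dependency ratio = elderly / working-age × 100
5.0 = E / 4,190.1 × 100
⇒ 209.5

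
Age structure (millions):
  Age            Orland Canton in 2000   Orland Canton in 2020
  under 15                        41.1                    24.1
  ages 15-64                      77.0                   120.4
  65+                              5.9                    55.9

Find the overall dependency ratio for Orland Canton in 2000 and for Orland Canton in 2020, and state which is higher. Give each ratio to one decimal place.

Orland Canton in 2000: (41.1 + 5.9) / 77.0 × 100 = 47.0 / 77.0 × 100 = 61.0
Orland Canton in 2020: (24.1 + 55.9) / 120.4 × 100 = 80.0 / 120.4 × 100 = 66.4

Orland Canton in 2000: 61.0
Orland Canton in 2020: 66.4
Higher: Orland Canton in 2020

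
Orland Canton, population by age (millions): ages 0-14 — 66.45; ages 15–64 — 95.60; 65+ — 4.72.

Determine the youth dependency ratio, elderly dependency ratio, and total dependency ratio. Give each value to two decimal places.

Youth dependency ratio = 66.45 / 95.60 × 100 = 69.51
Old-age dependency ratio = 4.72 / 95.60 × 100 = 4.94
Total dependency ratio = (66.45 + 4.72) / 95.60 × 100 = 71.17 / 95.60 × 100 = 74.45

Youth dependency ratio: 69.51
Old-age dependency ratio: 4.94
Total dependency ratio: 74.45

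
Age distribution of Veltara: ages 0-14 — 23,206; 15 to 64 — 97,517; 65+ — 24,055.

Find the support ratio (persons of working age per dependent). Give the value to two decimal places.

Support ratio = 97,517 / (23,206 + 24,055) = 97,517 / 47,261 = 2.06

Support ratio: 2.06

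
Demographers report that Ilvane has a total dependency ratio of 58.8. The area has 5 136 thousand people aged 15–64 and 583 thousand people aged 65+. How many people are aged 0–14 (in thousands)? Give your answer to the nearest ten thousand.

Total dependency ratio = (youth + elderly) / working-age × 100
58.8 = (Y + 583) / 5 136 × 100
⇒ 2 440

Aged 0–14: 2 440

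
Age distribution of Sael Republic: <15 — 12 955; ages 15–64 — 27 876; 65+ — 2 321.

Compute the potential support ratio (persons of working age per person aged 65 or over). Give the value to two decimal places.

Potential support ratio: 12.01

Potential support ratio = 27 876 / 2 321 = 12.01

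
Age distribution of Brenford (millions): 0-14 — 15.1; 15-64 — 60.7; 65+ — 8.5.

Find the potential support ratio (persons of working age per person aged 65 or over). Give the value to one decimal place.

Potential support ratio = 60.7 / 8.5 = 7.1

Potential support ratio: 7.1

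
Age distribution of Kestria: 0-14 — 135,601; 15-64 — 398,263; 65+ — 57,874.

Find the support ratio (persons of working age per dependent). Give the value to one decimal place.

Support ratio = 398,263 / (135,601 + 57,874) = 398,263 / 193,475 = 2.1

Support ratio: 2.1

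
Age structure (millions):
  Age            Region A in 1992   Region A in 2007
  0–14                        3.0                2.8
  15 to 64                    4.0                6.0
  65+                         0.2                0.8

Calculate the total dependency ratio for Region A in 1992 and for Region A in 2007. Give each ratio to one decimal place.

Region A in 1992: 80.0
Region A in 2007: 60.0

Region A in 1992: (3.0 + 0.2) / 4.0 × 100 = 3.2 / 4.0 × 100 = 80.0
Region A in 2007: (2.8 + 0.8) / 6.0 × 100 = 3.6 / 6.0 × 100 = 60.0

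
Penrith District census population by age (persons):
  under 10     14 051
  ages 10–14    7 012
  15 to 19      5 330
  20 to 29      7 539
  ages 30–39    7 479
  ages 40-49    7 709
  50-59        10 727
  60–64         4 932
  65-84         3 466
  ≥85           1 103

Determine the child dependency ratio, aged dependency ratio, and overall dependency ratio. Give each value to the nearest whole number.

Youth dependency ratio: 48
Old-age dependency ratio: 10
Total dependency ratio: 59

0–14: 14 051 + 7 012 = 21 063
15–64: 5 330 + 7 539 + 7 479 + 7 709 + 10 727 + 4 932 = 43 716
65+: 3 466 + 1 103 = 4 569
Youth dependency ratio = 21 063 / 43 716 × 100 = 48
Old-age dependency ratio = 4 569 / 43 716 × 100 = 10
Total dependency ratio = (21 063 + 4 569) / 43 716 × 100 = 25 632 / 43 716 × 100 = 59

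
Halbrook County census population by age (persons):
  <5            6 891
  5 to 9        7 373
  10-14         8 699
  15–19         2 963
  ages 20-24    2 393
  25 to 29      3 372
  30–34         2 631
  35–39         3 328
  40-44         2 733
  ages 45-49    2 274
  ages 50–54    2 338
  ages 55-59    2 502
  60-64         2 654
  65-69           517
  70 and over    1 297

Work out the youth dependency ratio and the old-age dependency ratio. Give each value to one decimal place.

Youth dependency ratio: 84.5
Old-age dependency ratio: 6.7

0–14: 6 891 + 7 373 + 8 699 = 22 963
15–64: 2 963 + 2 393 + 3 372 + 2 631 + 3 328 + 2 733 + 2 274 + 2 338 + 2 502 + 2 654 = 27 188
65+: 517 + 1 297 = 1 814
Youth dependency ratio = 22 963 / 27 188 × 100 = 84.5
Old-age dependency ratio = 1 814 / 27 188 × 100 = 6.7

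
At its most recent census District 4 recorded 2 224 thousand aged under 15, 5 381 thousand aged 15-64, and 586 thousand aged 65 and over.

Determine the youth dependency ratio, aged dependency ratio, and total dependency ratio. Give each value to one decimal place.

Youth dependency ratio: 41.3
Old-age dependency ratio: 10.9
Total dependency ratio: 52.2

Youth dependency ratio = 2 224 / 5 381 × 100 = 41.3
Old-age dependency ratio = 586 / 5 381 × 100 = 10.9
Total dependency ratio = (2 224 + 586) / 5 381 × 100 = 2 810 / 5 381 × 100 = 52.2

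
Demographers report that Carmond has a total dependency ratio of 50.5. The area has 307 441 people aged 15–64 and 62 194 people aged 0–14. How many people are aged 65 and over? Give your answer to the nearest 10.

Total dependency ratio = (youth + elderly) / working-age × 100
50.5 = (62 194 + E) / 307 441 × 100
⇒ 93 060

Aged 65 and over: 93 060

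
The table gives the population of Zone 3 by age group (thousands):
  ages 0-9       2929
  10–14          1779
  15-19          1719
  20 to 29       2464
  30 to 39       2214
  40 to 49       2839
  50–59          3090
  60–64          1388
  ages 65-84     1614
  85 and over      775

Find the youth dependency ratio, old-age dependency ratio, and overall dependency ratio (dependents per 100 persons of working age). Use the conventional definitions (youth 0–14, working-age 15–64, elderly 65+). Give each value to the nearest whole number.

0–14: 2929 + 1779 = 4708
15–64: 1719 + 2464 + 2214 + 2839 + 3090 + 1388 = 13714
65+: 1614 + 775 = 2389
Youth dependency ratio = 4708 / 13714 × 100 = 34
Old-age dependency ratio = 2389 / 13714 × 100 = 17
Total dependency ratio = (4708 + 2389) / 13714 × 100 = 7097 / 13714 × 100 = 52

Youth dependency ratio: 34
Old-age dependency ratio: 17
Total dependency ratio: 52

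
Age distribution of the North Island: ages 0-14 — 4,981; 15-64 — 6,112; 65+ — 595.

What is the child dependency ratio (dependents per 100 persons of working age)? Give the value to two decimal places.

Youth dependency ratio: 81.50

Youth dependency ratio = 4,981 / 6,112 × 100 = 81.50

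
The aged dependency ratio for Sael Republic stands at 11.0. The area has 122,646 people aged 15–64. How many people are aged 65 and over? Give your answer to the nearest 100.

Aged 65 and over: 13,500

Old-age dependency ratio = elderly / working-age × 100
11.0 = E / 122,646 × 100
⇒ 13,500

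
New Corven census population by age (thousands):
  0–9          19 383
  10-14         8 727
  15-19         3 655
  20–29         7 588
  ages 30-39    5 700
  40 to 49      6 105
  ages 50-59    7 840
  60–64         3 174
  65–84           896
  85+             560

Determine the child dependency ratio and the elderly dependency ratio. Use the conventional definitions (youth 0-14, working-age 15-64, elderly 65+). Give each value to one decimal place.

Youth dependency ratio: 82.5
Old-age dependency ratio: 4.3

0–14: 19 383 + 8 727 = 28 110
15–64: 3 655 + 7 588 + 5 700 + 6 105 + 7 840 + 3 174 = 34 062
65+: 896 + 560 = 1 456
Youth dependency ratio = 28 110 / 34 062 × 100 = 82.5
Old-age dependency ratio = 1 456 / 34 062 × 100 = 4.3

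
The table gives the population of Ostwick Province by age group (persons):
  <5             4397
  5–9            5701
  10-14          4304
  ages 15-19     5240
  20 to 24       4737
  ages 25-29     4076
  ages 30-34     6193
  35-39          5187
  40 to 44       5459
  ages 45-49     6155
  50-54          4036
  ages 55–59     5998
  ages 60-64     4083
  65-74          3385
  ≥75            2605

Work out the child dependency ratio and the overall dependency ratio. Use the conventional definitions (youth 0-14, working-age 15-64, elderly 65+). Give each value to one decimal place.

Youth dependency ratio: 28.1
Total dependency ratio: 39.9

0–14: 4397 + 5701 + 4304 = 14402
15–64: 5240 + 4737 + 4076 + 6193 + 5187 + 5459 + 6155 + 4036 + 5998 + 4083 = 51164
65+: 3385 + 2605 = 5990
Youth dependency ratio = 14402 / 51164 × 100 = 28.1
Total dependency ratio = (14402 + 5990) / 51164 × 100 = 20392 / 51164 × 100 = 39.9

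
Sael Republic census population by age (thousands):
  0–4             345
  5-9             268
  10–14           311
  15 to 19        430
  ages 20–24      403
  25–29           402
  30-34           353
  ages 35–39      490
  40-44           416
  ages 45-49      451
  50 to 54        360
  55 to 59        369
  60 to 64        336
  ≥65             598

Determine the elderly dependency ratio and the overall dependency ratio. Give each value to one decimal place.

Old-age dependency ratio: 14.9
Total dependency ratio: 38.0

0–14: 345 + 268 + 311 = 924
15–64: 430 + 403 + 402 + 353 + 490 + 416 + 451 + 360 + 369 + 336 = 4,010
65+: 598
Old-age dependency ratio = 598 / 4,010 × 100 = 14.9
Total dependency ratio = (924 + 598) / 4,010 × 100 = 1,522 / 4,010 × 100 = 38.0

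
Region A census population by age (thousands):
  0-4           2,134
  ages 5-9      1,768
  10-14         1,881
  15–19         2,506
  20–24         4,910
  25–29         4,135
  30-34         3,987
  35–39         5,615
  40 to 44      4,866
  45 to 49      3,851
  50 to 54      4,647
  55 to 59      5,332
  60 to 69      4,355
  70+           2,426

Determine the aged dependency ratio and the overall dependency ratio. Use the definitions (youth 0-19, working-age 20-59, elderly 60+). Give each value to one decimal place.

0–19: 2,134 + 1,768 + 1,881 + 2,506 = 8,289
20–59: 4,910 + 4,135 + 3,987 + 5,615 + 4,866 + 3,851 + 4,647 + 5,332 = 37,343
60+: 4,355 + 2,426 = 6,781
Old-age dependency ratio = 6,781 / 37,343 × 100 = 18.2
Total dependency ratio = (8,289 + 6,781) / 37,343 × 100 = 15,070 / 37,343 × 100 = 40.4

Old-age dependency ratio: 18.2
Total dependency ratio: 40.4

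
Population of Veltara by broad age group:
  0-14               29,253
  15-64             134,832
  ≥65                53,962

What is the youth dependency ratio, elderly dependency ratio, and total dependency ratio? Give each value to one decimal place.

Youth dependency ratio: 21.7
Old-age dependency ratio: 40.0
Total dependency ratio: 61.7

Youth dependency ratio = 29,253 / 134,832 × 100 = 21.7
Old-age dependency ratio = 53,962 / 134,832 × 100 = 40.0
Total dependency ratio = (29,253 + 53,962) / 134,832 × 100 = 83,215 / 134,832 × 100 = 61.7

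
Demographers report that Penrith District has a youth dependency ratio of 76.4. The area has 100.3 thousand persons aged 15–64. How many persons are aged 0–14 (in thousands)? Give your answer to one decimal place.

Youth dependency ratio = youth / working-age × 100
76.4 = Y / 100.3 × 100
⇒ 76.6

Aged 0–14: 76.6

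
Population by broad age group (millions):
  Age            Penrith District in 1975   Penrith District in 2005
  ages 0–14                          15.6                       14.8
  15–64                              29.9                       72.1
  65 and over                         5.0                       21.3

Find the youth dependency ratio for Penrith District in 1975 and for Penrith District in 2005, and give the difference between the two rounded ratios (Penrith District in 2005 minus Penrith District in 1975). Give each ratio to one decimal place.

Penrith District in 1975: 15.6 / 29.9 × 100 = 52.2
Penrith District in 2005: 14.8 / 72.1 × 100 = 20.5

Penrith District in 1975: 52.2
Penrith District in 2005: 20.5
Difference: -31.7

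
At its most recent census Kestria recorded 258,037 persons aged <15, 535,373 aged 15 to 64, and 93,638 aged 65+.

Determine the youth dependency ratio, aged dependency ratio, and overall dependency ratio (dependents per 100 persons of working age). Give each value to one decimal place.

Youth dependency ratio: 48.2
Old-age dependency ratio: 17.5
Total dependency ratio: 65.7

Youth dependency ratio = 258,037 / 535,373 × 100 = 48.2
Old-age dependency ratio = 93,638 / 535,373 × 100 = 17.5
Total dependency ratio = (258,037 + 93,638) / 535,373 × 100 = 351,675 / 535,373 × 100 = 65.7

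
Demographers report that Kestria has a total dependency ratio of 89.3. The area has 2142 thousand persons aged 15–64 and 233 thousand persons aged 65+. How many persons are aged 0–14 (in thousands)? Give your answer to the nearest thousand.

Aged 0–14: 1680

Total dependency ratio = (youth + elderly) / working-age × 100
89.3 = (Y + 233) / 2142 × 100
⇒ 1680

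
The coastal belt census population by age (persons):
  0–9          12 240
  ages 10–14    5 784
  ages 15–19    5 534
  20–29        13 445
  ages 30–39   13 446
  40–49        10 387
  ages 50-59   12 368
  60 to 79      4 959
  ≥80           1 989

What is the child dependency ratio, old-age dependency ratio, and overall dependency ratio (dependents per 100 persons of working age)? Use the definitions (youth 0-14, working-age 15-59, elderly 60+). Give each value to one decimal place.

0–14: 12 240 + 5 784 = 18 024
15–59: 5 534 + 13 445 + 13 446 + 10 387 + 12 368 = 55 180
60+: 4 959 + 1 989 = 6 948
Youth dependency ratio = 18 024 / 55 180 × 100 = 32.7
Old-age dependency ratio = 6 948 / 55 180 × 100 = 12.6
Total dependency ratio = (18 024 + 6 948) / 55 180 × 100 = 24 972 / 55 180 × 100 = 45.3

Youth dependency ratio: 32.7
Old-age dependency ratio: 12.6
Total dependency ratio: 45.3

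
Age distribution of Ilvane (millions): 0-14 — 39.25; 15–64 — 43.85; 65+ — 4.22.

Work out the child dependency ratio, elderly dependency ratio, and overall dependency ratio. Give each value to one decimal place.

Youth dependency ratio = 39.25 / 43.85 × 100 = 89.5
Old-age dependency ratio = 4.22 / 43.85 × 100 = 9.6
Total dependency ratio = (39.25 + 4.22) / 43.85 × 100 = 43.47 / 43.85 × 100 = 99.1

Youth dependency ratio: 89.5
Old-age dependency ratio: 9.6
Total dependency ratio: 99.1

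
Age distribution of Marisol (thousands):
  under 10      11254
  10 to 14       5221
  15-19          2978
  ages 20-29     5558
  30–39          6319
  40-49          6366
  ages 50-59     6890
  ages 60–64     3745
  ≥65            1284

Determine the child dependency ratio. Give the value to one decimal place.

Youth dependency ratio: 51.7

0–14: 11254 + 5221 = 16475
15–64: 2978 + 5558 + 6319 + 6366 + 6890 + 3745 = 31856
65+: 1284
Youth dependency ratio = 16475 / 31856 × 100 = 51.7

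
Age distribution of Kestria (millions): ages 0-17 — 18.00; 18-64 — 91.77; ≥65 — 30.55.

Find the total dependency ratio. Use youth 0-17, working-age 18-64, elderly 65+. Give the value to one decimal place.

Total dependency ratio: 52.9

Total dependency ratio = (18.00 + 30.55) / 91.77 × 100 = 48.55 / 91.77 × 100 = 52.9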